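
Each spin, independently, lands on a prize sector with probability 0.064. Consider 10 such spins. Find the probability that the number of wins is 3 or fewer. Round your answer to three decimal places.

X ~ Binomial(10, 0.064); P(X ≤ 3) = Σ C(10,k) p^k (1−p)^(10−k) over k:
  k=0: C(10,0)·0.064^0·0.936^10 = 0.51613
  k=1: C(10,1)·0.064^1·0.936^9 = 0.35291
  k=2: C(10,2)·0.064^2·0.936^8 = 0.10859
  k=3: C(10,3)·0.064^3·0.936^7 = 0.01980
Total = 0.99742

0.997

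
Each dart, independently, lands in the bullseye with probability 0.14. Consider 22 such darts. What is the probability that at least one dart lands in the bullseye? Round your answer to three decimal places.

0.964

P(at least one) = 1 − P(none) = 1 − (1 − 0.14)^22
= 1 − 0.03622 = 0.96378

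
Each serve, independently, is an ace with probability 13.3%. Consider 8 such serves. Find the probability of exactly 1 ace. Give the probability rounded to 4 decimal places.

X ~ Binomial(n=8, p=0.133).
P(X=1) = C(8,1) · p^1 · (1−p)^7
= 8 · 0.133 · 0.36824 = 0.391810

0.3918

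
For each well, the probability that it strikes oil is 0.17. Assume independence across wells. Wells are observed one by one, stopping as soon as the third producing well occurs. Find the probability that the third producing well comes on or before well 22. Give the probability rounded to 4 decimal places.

0.7480

Finishing within 22 wells ⇔ at least 3 successes in the first 22. With X ~ Binomial(22, 0.17), P(Y ≤ 22) = 1 − P(X ≤ 2).
  k=0: C(22,0)·0.17^0·0.83^22 = 0.016585
  k=1: C(22,1)·0.17^1·0.83^21 = 0.074733
  k=2: C(22,2)·0.17^2·0.83^20 = 0.160721
1 − 0.252039 = 0.747961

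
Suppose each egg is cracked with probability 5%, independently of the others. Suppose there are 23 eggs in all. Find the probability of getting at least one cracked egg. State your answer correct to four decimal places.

0.6926

P(at least one) = 1 − P(none) = 1 − (1 − 0.05)^23
= 1 − 0.307357 = 0.692643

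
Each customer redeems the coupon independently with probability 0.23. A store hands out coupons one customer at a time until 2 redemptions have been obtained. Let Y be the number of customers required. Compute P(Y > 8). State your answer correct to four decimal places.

0.4189

Needing more than 8 customers ⇔ fewer than 2 successes in the first 8. With X ~ Binomial(8, 0.23), P(Y > 8) = P(X ≤ 1).
  k=0: C(8,0)·0.23^0·0.77^8 = 0.123574
  k=1: C(8,1)·0.23^1·0.77^7 = 0.295293
P(X ≤ 1) = 0.418866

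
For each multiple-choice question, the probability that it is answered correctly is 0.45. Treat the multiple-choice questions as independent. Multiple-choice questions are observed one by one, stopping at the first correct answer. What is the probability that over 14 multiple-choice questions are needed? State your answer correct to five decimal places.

Y = number of multiple-choice questions to the first success; geometric, p = 0.45.
P(Y > 14) = P(first 14 all fail) = (1−p)^14 = 0.0002318

0.00023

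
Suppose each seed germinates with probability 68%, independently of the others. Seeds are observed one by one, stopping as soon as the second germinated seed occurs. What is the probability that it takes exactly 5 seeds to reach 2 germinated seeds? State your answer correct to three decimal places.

0.061

Y = trial on which the second success occurs; negative binomial, r=2, p=0.68.
P(Y=5) = C(4,1) · p^2 · (1−p)^3
= 4 · 0.4624 · 0.032768 = 0.06061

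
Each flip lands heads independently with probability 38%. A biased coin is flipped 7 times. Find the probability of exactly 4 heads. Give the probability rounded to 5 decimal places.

X ~ Binomial(n=7, p=0.38).
P(X=4) = C(7,4) · p^4 · (1−p)^3
= 35 · 0.020851 · 0.23833 = 0.1739312

0.17393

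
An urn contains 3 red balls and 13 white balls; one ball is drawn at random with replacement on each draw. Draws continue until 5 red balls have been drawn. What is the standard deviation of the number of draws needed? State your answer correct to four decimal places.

Y = total draws until the fifth success; negative binomial with r=5, p=0.1875.
SD(Y) = √[r(1−p)/p²] = √(115.555556) = 10.749677

10.7497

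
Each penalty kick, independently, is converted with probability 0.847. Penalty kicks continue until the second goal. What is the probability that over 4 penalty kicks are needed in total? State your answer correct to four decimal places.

0.0127

Needing more than 4 penalty kicks ⇔ fewer than 2 successes in the first 4. With X ~ Binomial(4, 0.847), P(Y > 4) = P(X ≤ 1).
  k=0: C(4,0)·0.847^0·0.153^4 = 0.000548
  k=1: C(4,1)·0.847^1·0.153^3 = 0.012134
P(X ≤ 1) = 0.012682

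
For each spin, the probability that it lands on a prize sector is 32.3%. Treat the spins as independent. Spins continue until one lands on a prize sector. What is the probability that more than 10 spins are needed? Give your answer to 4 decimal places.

0.0202

Y = number of spins to the first success; geometric, p = 0.323.
P(Y > 10) = P(first 10 all fail) = (1−p)^10 = 0.020225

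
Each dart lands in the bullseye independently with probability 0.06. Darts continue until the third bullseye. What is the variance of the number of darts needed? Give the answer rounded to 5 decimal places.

783.33333

Y = total darts until the third success; negative binomial with r=3, p=0.06.
Var(Y) = r(1−p)/p² = 3·0.94 / 0.06² = 783.3333333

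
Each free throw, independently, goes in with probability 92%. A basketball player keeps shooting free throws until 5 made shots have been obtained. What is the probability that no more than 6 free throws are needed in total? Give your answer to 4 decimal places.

Finishing within 6 free throws ⇔ at least 5 successes in the first 6. With X ~ Binomial(6, 0.92), P(Y ≤ 6) = 1 − P(X ≤ 4).
  k=0: C(6,0)·0.92^0·0.08^6 = 0.000000
  k=1: C(6,1)·0.92^1·0.08^5 = 0.000018
  k=2: C(6,2)·0.92^2·0.08^4 = 0.000520
  k=3: C(6,3)·0.92^3·0.08^3 = 0.007974
  k=4: C(6,4)·0.92^4·0.08^2 = 0.068774
1 − 0.077286 = 0.922714

0.9227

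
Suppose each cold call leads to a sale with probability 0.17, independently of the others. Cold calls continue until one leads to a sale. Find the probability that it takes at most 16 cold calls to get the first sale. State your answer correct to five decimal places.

0.94927

Y = number of cold calls to the first success; geometric, p = 0.17.
P(Y ≤ 16) = 1 − (1−p)^16 = 1 − 0.0507282 = 0.9492718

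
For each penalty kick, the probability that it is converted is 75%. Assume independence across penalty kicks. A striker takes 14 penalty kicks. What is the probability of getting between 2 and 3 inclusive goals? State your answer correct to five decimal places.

0.00004

X ~ Binomial(14, 0.75); P(2 ≤ X ≤ 3) = Σ C(14,k) p^k (1−p)^(14−k) over k:
  k=2: C(14,2)·0.75^2·0.25^12 = 0.0000031
  k=3: C(14,3)·0.75^3·0.25^11 = 0.0000366
Total = 0.0000397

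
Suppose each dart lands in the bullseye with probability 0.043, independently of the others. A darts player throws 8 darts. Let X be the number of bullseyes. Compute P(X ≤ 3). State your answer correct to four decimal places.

0.9998

X ~ Binomial(8, 0.043); P(X ≤ 3) = Σ C(8,k) p^k (1−p)^(8−k) over k:
  k=0: C(8,0)·0.043^0·0.957^8 = 0.703551
  k=1: C(8,1)·0.043^1·0.957^7 = 0.252896
  k=2: C(8,2)·0.043^2·0.957^6 = 0.039771
  k=3: C(8,3)·0.043^3·0.957^5 = 0.003574
Total = 0.999792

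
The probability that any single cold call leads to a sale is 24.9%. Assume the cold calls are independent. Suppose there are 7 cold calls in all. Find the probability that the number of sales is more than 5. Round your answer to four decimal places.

0.0013

X ~ Binomial(7, 0.249); P(X ≥ 6) = Σ C(7,k) p^k (1−p)^(7−k) over k:
  k=6: C(7,6)·0.249^6·0.751^1 = 0.001253
  k=7: C(7,7)·0.249^7·0.751^0 = 0.000059
Total = 0.001312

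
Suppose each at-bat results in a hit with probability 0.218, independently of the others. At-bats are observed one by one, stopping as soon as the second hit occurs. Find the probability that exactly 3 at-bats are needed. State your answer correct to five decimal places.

Y = trial on which the second success occurs; negative binomial, r=2, p=0.218.
P(Y=3) = C(2,1) · p^2 · (1−p)^1
= 2 · 0.047524 · 0.782 = 0.0743275

0.07433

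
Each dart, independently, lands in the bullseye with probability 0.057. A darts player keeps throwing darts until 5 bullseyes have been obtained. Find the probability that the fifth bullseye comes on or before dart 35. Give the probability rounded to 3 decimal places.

0.047

Finishing within 35 darts ⇔ at least 5 successes in the first 35. With X ~ Binomial(35, 0.057), P(Y ≤ 35) = 1 − P(X ≤ 4).
  k=0: C(35,0)·0.057^0·0.943^35 = 0.12821
  k=1: C(35,1)·0.057^1·0.943^34 = 0.27123
  k=2: C(35,2)·0.057^2·0.943^33 = 0.27871
  k=3: C(35,3)·0.057^3·0.943^32 = 0.18531
  k=4: C(35,4)·0.057^4·0.943^31 = 0.08961
1 − 0.95307 = 0.04693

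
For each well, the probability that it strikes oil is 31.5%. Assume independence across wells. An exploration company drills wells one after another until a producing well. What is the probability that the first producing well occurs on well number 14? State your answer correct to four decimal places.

0.0023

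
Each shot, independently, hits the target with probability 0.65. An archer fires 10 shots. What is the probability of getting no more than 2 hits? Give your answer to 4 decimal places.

X ~ Binomial(10, 0.65); P(X ≤ 2) = Σ C(10,k) p^k (1−p)^(10−k) over k:
  k=0: C(10,0)·0.65^0·0.35^10 = 0.000028
  k=1: C(10,1)·0.65^1·0.35^9 = 0.000512
  k=2: C(10,2)·0.65^2·0.35^8 = 0.004281
Total = 0.004821

0.0048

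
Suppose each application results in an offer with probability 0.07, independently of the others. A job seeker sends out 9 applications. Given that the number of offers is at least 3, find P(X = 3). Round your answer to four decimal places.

0.8914

X ~ Binomial(9, 0.07). Want P(X=3 | X≥3) = P(X=3) / P(X≥3).
P(X=3) = C(9,3)·0.07^3·0.93^6 = 0.018641
P(X≥3) = 1 − 0.520411 − 0.352537 − 0.106140 = 0.020912
Ratio = 0.018641 / 0.020912 = 0.891391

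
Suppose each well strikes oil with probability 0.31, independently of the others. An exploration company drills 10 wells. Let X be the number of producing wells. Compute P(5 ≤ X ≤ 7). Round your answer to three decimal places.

0.166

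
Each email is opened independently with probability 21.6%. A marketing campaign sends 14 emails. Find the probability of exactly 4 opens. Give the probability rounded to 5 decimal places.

0.19117

X ~ Binomial(n=14, p=0.216).
P(X=4) = C(14,4) · p^4 · (1−p)^10
= 1001 · 0.0021768 · 0.087733 = 0.1911656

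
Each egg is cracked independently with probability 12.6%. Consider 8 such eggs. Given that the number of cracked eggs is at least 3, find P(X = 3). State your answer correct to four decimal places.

0.8316

X ~ Binomial(8, 0.126). Want P(X=3 | X≥3) = P(X=3) / P(X≥3).
P(X=3) = C(8,3)·0.126^3·0.874^5 = 0.057129
P(X≥3) = 1 − 0.340480 − 0.392682 − 0.198138 = 0.068701
Ratio = 0.057129 / 0.068701 = 0.831566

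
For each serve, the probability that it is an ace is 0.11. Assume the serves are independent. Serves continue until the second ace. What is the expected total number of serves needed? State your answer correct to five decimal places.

18.18182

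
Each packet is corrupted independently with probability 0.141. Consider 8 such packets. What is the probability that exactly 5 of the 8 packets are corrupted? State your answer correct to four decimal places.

0.0020

X ~ Binomial(n=8, p=0.141).
P(X=5) = C(8,5) · p^5 · (1−p)^3
= 56 · 5.5731e-05 · 0.63384 = 0.001978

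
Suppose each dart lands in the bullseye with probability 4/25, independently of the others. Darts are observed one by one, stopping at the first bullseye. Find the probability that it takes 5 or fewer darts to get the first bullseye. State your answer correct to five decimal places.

0.58179

Y = number of darts to the first success; geometric, p = 0.16.
P(Y ≤ 5) = 1 − (1−p)^5 = 1 − 0.4182119 = 0.5817881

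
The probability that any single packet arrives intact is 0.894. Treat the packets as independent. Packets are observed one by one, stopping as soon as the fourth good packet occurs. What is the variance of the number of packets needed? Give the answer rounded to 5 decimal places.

Y = total packets until the fourth success; negative binomial with r=4, p=0.894.
Var(Y) = r(1−p)/p² = 4·0.106 / 0.894² = 0.5305066

0.53051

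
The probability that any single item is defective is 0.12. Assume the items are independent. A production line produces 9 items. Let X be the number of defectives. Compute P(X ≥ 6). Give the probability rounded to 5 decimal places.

0.00018

X ~ Binomial(9, 0.12); P(X ≥ 6) = Σ C(9,k) p^k (1−p)^(9−k) over k:
  k=6: C(9,6)·0.12^6·0.88^3 = 0.0001709
  k=7: C(9,7)·0.12^7·0.88^2 = 0.0000100
  k=8: C(9,8)·0.12^8·0.88^1 = 0.0000003
  k=9: C(9,9)·0.12^9·0.88^0 = 0.0000000
Total = 0.0001813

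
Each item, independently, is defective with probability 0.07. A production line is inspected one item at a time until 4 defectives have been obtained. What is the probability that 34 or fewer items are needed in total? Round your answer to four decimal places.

0.2122

Finishing within 34 items ⇔ at least 4 successes in the first 34. With X ~ Binomial(34, 0.07), P(Y ≤ 34) = 1 − P(X ≤ 3).
  k=0: C(34,0)·0.07^0·0.93^34 = 0.084805
  k=1: C(34,1)·0.07^1·0.93^33 = 0.217027
  k=2: C(34,2)·0.07^2·0.93^32 = 0.269534
  k=3: C(34,3)·0.07^3·0.93^31 = 0.216400
1 − 0.787766 = 0.212234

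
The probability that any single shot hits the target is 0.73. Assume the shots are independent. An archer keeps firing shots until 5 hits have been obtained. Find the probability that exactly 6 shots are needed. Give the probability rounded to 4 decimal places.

0.2799

Y = trial on which the fifth success occurs; negative binomial, r=5, p=0.73.
P(Y=6) = C(5,4) · p^5 · (1−p)^1
= 5 · 0.20731 · 0.27 = 0.279865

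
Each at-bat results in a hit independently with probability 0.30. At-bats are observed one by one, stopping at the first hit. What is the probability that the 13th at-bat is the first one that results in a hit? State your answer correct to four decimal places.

Geometric (trials to first success), p = 0.30.
P(Y = 13) = (1−p)^12 · p = 0.013841 · 0.30 = 0.004152

0.0042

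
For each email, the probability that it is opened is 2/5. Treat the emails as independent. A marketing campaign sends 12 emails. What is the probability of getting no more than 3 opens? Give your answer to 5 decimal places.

0.22534

X ~ Binomial(12, 0.40); P(X ≤ 3) = Σ C(12,k) p^k (1−p)^(12−k) over k:
  k=0: C(12,0)·0.40^0·0.60^12 = 0.0021768
  k=1: C(12,1)·0.40^1·0.60^11 = 0.0174143
  k=2: C(12,2)·0.40^2·0.60^10 = 0.0638523
  k=3: C(12,3)·0.40^3·0.60^9 = 0.1418940
Total = 0.2253373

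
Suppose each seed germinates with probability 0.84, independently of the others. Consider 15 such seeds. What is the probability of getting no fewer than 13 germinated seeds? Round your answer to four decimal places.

0.5608

X ~ Binomial(15, 0.84); P(X ≥ 13) = Σ C(15,k) p^k (1−p)^(15−k) over k:
  k=13: C(15,13)·0.84^13·0.16^2 = 0.278651
  k=14: C(15,14)·0.84^14·0.16^1 = 0.208988
  k=15: C(15,15)·0.84^15·0.16^0 = 0.073146
Total = 0.560784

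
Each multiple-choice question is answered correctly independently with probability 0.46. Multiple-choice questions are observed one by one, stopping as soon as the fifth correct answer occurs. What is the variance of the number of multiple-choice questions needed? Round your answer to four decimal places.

12.7599

Y = total multiple-choice questions until the fifth success; negative binomial with r=5, p=0.46.
Var(Y) = r(1−p)/p² = 5·0.54 / 0.46² = 12.759924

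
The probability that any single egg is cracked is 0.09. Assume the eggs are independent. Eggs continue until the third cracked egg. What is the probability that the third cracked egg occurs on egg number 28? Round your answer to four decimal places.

0.0242

Y = trial on which the third success occurs; negative binomial, r=3, p=0.09.
P(Y=28) = C(27,2) · p^3 · (1−p)^25
= 351 · 0.000729 · 0.094631 = 0.024214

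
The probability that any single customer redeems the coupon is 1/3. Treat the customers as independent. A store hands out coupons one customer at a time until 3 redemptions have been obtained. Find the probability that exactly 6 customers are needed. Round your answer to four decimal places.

0.1097

Y = trial on which the third success occurs; negative binomial, r=3, p=0.333333.
P(Y=6) = C(5,2) · p^3 · (1−p)^3
= 10 · 0.037037 · 0.2963 = 0.109739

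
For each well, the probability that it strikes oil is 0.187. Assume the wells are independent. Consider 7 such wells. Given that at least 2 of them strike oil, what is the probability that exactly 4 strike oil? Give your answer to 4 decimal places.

0.0594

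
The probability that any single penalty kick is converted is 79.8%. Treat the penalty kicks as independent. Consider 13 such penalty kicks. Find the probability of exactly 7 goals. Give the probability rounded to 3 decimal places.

0.024

X ~ Binomial(n=13, p=0.798).
P(X=7) = C(13,7) · p^7 · (1−p)^6
= 1716 · 0.20607 · 6.7937e-05 = 0.02402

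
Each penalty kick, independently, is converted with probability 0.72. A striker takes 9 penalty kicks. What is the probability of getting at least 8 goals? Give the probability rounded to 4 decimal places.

0.2340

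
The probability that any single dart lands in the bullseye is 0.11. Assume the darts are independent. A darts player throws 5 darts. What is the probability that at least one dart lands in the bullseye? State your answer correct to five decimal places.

P(at least one) = 1 − P(none) = 1 − (1 − 0.11)^5
= 1 − 0.5584059 = 0.4415941

0.44159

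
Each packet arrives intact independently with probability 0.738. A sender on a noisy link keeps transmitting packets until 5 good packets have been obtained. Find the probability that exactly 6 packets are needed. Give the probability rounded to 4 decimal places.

Y = trial on which the fifth success occurs; negative binomial, r=5, p=0.738.
P(Y=6) = C(5,4) · p^5 · (1−p)^1
= 5 · 0.21892 · 0.262 = 0.286783

0.2868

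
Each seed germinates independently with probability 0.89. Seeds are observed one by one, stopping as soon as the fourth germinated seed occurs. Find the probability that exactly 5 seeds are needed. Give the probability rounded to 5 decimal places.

0.27607

Y = trial on which the fourth success occurs; negative binomial, r=4, p=0.89.
P(Y=5) = C(4,3) · p^4 · (1−p)^1
= 4 · 0.62742 · 0.11 = 0.2760659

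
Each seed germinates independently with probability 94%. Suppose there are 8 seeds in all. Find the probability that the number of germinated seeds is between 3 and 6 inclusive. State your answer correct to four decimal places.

0.0792

X ~ Binomial(8, 0.94); P(3 ≤ X ≤ 6) = Σ C(8,k) p^k (1−p)^(8−k) over k:
  k=3: C(8,3)·0.94^3·0.06^5 = 0.000036
  k=4: C(8,4)·0.94^4·0.06^4 = 0.000708
  k=5: C(8,5)·0.94^5·0.06^3 = 0.008877
  k=6: C(8,6)·0.94^6·0.06^2 = 0.069539
Total = 0.079161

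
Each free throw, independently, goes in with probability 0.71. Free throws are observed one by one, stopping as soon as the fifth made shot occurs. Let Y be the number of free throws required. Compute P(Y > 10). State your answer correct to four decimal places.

Needing more than 10 free throws ⇔ fewer than 5 successes in the first 10. With X ~ Binomial(10, 0.71), P(Y > 10) = P(X ≤ 4).
  k=0: C(10,0)·0.71^0·0.29^10 = 0.000004
  k=1: C(10,1)·0.71^1·0.29^9 = 0.000103
  k=2: C(10,2)·0.71^2·0.29^8 = 0.001135
  k=3: C(10,3)·0.71^3·0.29^7 = 0.007409
  k=4: C(10,4)·0.71^4·0.29^6 = 0.031742
P(X ≤ 4) = 0.040393

0.0404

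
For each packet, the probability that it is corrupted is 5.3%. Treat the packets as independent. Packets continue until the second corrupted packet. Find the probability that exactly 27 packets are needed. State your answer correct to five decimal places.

Y = trial on which the second success occurs; negative binomial, r=2, p=0.053.
P(Y=27) = C(26,1) · p^2 · (1−p)^25
= 26 · 0.002809 · 0.2563 = 0.0187187

0.01872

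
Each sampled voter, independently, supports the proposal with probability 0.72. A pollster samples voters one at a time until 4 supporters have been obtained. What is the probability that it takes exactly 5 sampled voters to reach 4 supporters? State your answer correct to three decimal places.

Y = trial on which the fourth success occurs; negative binomial, r=4, p=0.72.
P(Y=5) = C(4,3) · p^4 · (1−p)^1
= 4 · 0.26874 · 0.28 = 0.30099

0.301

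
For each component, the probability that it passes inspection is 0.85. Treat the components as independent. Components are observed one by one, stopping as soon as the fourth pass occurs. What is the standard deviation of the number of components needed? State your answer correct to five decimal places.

Y = total components until the fourth success; negative binomial with r=4, p=0.85.
SD(Y) = √[r(1−p)/p²] = √(0.8304498) = 0.9112902

0.91129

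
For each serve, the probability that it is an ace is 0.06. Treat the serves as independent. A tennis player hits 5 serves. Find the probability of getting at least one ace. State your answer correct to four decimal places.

0.2661

P(at least one) = 1 − P(none) = 1 − (1 − 0.06)^5
= 1 − 0.733904 = 0.266096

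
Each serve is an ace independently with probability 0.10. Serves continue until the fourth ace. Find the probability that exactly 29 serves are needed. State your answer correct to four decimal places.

0.0235

Y = trial on which the fourth success occurs; negative binomial, r=4, p=0.10.
P(Y=29) = C(28,3) · p^4 · (1−p)^25
= 3276 · 0.0001 · 0.07179 = 0.023518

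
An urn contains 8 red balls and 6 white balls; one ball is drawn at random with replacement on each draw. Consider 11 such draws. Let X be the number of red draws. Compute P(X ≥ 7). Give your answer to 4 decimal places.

X ~ Binomial(11, 0.571429); P(X ≥ 7) = Σ C(11,k) p^k (1−p)^(11−k) over k:
  k=7: C(11,7)·0.571429^7·0.428571^4 = 0.221483
  k=8: C(11,8)·0.571429^8·0.428571^3 = 0.147655
  k=9: C(11,9)·0.571429^9·0.428571^2 = 0.065625
  k=10: C(11,10)·0.571429^10·0.428571^1 = 0.017500
  k=11: C(11,11)·0.571429^11·0.428571^0 = 0.002121
Total = 0.454384

0.4544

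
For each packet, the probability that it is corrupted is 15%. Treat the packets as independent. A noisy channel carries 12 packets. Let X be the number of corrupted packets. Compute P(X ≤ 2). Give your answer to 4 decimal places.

X ~ Binomial(12, 0.15); P(X ≤ 2) = Σ C(12,k) p^k (1−p)^(12−k) over k:
  k=0: C(12,0)·0.15^0·0.85^12 = 0.142242
  k=1: C(12,1)·0.15^1·0.85^11 = 0.301218
  k=2: C(12,2)·0.15^2·0.85^10 = 0.292358
Total = 0.735818

0.7358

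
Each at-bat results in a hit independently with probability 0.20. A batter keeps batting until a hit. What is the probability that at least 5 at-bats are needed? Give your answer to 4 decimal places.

0.4096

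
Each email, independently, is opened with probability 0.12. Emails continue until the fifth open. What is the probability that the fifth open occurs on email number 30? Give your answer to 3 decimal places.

0.024

Y = trial on which the fifth success occurs; negative binomial, r=5, p=0.12.
P(Y=30) = C(29,4) · p^5 · (1−p)^25
= 23751 · 2.4883e-05 · 0.040932 = 0.02419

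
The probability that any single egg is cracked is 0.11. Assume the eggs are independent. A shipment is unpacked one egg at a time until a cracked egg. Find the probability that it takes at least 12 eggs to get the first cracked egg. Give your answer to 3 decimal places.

Y = number of eggs to the first success; geometric, p = 0.11.
P(Y > 11) = P(first 11 all fail) = (1−p)^11 = 0.27752

0.278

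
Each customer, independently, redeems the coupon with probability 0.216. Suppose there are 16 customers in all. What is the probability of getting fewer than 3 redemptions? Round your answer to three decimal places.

X ~ Binomial(16, 0.216); P(X ≤ 2) = Σ C(16,k) p^k (1−p)^(16−k) over k:
  k=0: C(16,0)·0.216^0·0.784^16 = 0.02037
  k=1: C(16,1)·0.216^1·0.784^15 = 0.08981
  k=2: C(16,2)·0.216^2·0.784^14 = 0.18557
Total = 0.29575

0.296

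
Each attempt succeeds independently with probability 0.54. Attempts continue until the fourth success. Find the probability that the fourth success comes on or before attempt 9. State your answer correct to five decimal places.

Finishing within 9 attempts ⇔ at least 4 successes in the first 9. With X ~ Binomial(9, 0.54), P(Y ≤ 9) = 1 − P(X ≤ 3).
  k=0: C(9,0)·0.54^0·0.46^9 = 0.0009222
  k=1: C(9,1)·0.54^1·0.46^8 = 0.0097431
  k=2: C(9,2)·0.54^2·0.46^7 = 0.0457504
  k=3: C(9,3)·0.54^3·0.46^6 = 0.1253163
1 − 0.1817320 = 0.8182680

0.81827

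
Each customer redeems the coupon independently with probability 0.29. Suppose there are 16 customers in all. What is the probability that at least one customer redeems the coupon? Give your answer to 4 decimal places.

0.9958

P(at least one) = 1 − P(none) = 1 − (1 − 0.29)^16
= 1 − 0.004170 = 0.995830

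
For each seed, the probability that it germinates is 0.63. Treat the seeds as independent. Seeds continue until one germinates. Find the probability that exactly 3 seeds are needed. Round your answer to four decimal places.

0.0862

Geometric (trials to first success), p = 0.63.
P(Y = 3) = (1−p)^2 · p = 0.1369 · 0.63 = 0.086247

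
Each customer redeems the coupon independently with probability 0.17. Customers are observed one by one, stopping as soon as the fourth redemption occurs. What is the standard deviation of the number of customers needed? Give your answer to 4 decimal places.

10.7182

Y = total customers until the fourth success; negative binomial with r=4, p=0.17.
SD(Y) = √[r(1−p)/p²] = √(114.878893) = 10.718157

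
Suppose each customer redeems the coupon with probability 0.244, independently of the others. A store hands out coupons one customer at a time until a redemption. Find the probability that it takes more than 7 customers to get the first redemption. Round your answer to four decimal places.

0.1411

Y = number of customers to the first success; geometric, p = 0.244.
P(Y > 7) = P(first 7 all fail) = (1−p)^7 = 0.141141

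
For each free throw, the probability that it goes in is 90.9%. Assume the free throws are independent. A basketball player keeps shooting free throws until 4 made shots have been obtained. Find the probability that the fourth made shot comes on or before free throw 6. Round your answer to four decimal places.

0.9878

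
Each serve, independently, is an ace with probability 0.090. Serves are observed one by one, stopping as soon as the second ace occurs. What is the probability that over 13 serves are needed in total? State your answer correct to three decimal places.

0.671

Needing more than 13 serves ⇔ fewer than 2 successes in the first 13. With X ~ Binomial(13, 0.09), P(Y > 13) = P(X ≤ 1).
  k=0: C(13,0)·0.09^0·0.91^13 = 0.29345
  k=1: C(13,1)·0.09^1·0.91^12 = 0.37730
P(X ≤ 1) = 0.67075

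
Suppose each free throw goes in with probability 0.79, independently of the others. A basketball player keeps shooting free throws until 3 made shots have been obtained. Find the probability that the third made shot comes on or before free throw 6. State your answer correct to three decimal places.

Finishing within 6 free throws ⇔ at least 3 successes in the first 6. With X ~ Binomial(6, 0.79), P(Y ≤ 6) = 1 − P(X ≤ 2).
  k=0: C(6,0)·0.79^0·0.21^6 = 0.00009
  k=1: C(6,1)·0.79^1·0.21^5 = 0.00194
  k=2: C(6,2)·0.79^2·0.21^4 = 0.01821
1 − 0.02023 = 0.97977

0.980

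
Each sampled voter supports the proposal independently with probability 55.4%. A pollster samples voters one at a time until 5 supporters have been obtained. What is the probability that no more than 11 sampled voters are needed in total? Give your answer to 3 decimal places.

Finishing within 11 sampled voters ⇔ at least 5 successes in the first 11. With X ~ Binomial(11, 0.554), P(Y ≤ 11) = 1 − P(X ≤ 4).
  k=0: C(11,0)·0.554^0·0.446^11 = 0.00014
  k=1: C(11,1)·0.554^1·0.446^10 = 0.00190
  k=2: C(11,2)·0.554^2·0.446^9 = 0.01179
  k=3: C(11,3)·0.554^3·0.446^8 = 0.04392
  k=4: C(11,4)·0.554^4·0.446^7 = 0.10912
1 − 0.16686 = 0.83314

0.833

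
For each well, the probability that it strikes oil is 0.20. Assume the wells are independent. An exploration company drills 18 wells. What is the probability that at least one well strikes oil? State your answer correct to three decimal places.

P(at least one) = 1 − P(none) = 1 − (1 − 0.20)^18
= 1 − 0.01801 = 0.98199

0.982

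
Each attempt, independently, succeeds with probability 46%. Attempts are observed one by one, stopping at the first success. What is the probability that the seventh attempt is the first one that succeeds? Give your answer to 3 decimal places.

0.011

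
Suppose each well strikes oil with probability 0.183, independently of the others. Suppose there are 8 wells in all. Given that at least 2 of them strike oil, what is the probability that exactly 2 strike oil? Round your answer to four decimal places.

0.6256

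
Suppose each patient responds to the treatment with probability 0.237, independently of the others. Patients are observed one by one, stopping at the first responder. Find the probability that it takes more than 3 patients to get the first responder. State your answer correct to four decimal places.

0.4442

Y = number of patients to the first success; geometric, p = 0.237.
P(Y > 3) = P(first 3 all fail) = (1−p)^3 = 0.444195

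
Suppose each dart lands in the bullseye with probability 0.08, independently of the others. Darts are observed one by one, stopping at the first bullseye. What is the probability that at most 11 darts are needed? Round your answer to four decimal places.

Y = number of darts to the first success; geometric, p = 0.08.
P(Y ≤ 11) = 1 − (1−p)^11 = 1 − 0.399637 = 0.600363

0.6004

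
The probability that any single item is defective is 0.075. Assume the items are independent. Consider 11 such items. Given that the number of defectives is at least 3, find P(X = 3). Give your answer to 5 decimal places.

0.84591

X ~ Binomial(11, 0.075). Want P(X=3 | X≥3) = P(X=3) / P(X≥3).
P(X=3) = C(11,3)·0.075^3·0.925^8 = 0.0373080
P(X≥3) = 1 − 0.4241887 − 0.3783304 − 0.1533772 = 0.0441037
Ratio = 0.0373080 / 0.0441037 = 0.8459147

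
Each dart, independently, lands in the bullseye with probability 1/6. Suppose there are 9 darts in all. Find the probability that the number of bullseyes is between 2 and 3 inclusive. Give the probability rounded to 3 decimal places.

0.409

X ~ Binomial(9, 0.166667); P(2 ≤ X ≤ 3) = Σ C(9,k) p^k (1−p)^(9−k) over k:
  k=2: C(9,2)·0.166667^2·0.833333^7 = 0.27908
  k=3: C(9,3)·0.166667^3·0.833333^6 = 0.13024
Total = 0.40932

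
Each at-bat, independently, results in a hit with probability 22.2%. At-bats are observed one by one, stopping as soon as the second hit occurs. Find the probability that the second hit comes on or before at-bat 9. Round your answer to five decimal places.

Finishing within 9 at-bats ⇔ at least 2 successes in the first 9. With X ~ Binomial(9, 0.222), P(Y ≤ 9) = 1 − P(X ≤ 1).
  k=0: C(9,0)·0.222^0·0.778^9 = 0.1044279
  k=1: C(9,1)·0.222^1·0.778^8 = 0.2681836
1 − 0.3726115 = 0.6273885

0.62739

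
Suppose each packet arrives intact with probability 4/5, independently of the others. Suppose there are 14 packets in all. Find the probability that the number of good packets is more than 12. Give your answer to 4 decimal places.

0.1979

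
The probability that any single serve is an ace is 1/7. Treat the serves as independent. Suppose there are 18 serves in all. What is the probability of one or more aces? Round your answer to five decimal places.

0.93763

P(at least one) = 1 − P(none) = 1 − (1 − 0.142857)^18
= 1 − 0.0623674 = 0.9376326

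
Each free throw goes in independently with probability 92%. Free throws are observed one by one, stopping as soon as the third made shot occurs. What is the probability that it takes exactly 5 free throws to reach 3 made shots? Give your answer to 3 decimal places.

0.030

Y = trial on which the third success occurs; negative binomial, r=3, p=0.92.
P(Y=5) = C(4,2) · p^3 · (1−p)^2
= 6 · 0.77869 · 0.0064 = 0.02990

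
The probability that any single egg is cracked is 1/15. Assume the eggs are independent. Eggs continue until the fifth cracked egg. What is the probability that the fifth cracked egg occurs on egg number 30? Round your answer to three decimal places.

0.006

Y = trial on which the fifth success occurs; negative binomial, r=5, p=0.066667.
P(Y=30) = C(29,4) · p^5 · (1−p)^25
= 23751 · 1.3169e-06 · 0.1782 = 0.00557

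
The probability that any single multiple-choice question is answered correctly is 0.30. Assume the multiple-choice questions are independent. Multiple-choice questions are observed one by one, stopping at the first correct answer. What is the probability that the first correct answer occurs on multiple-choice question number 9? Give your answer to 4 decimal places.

Geometric (trials to first success), p = 0.30.
P(Y = 9) = (1−p)^8 · p = 0.057648 · 0.30 = 0.017294

0.0173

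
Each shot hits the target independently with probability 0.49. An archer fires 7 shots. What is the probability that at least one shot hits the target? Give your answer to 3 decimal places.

P(at least one) = 1 − P(none) = 1 − (1 − 0.49)^7
= 1 − 0.00897 = 0.99103

0.991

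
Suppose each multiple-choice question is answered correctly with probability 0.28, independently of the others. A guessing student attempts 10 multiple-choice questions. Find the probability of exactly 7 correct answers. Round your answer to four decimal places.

X ~ Binomial(n=10, p=0.28).
P(X=7) = C(10,7) · p^7 · (1−p)^3
= 120 · 0.00013493 · 0.37325 = 0.006043

0.0060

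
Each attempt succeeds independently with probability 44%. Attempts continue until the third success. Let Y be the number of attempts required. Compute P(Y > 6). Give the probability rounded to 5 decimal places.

Needing more than 6 attempts ⇔ fewer than 3 successes in the first 6. With X ~ Binomial(6, 0.44), P(Y > 6) = P(X ≤ 2).
  k=0: C(6,0)·0.44^0·0.56^6 = 0.0308410
  k=1: C(6,1)·0.44^1·0.56^5 = 0.1453932
  k=2: C(6,2)·0.44^2·0.56^4 = 0.2855938
P(X ≤ 2) = 0.4618279

0.46183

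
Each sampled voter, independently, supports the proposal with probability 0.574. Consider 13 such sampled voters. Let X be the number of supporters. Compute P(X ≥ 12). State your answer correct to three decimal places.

0.008

X ~ Binomial(13, 0.574); P(X ≥ 12) = Σ C(13,k) p^k (1−p)^(13−k) over k:
  k=12: C(13,12)·0.574^12·0.426^1 = 0.00708
  k=13: C(13,13)·0.574^13·0.426^0 = 0.00073
Total = 0.00782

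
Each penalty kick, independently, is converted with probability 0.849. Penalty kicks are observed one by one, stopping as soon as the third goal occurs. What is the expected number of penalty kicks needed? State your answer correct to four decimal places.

3.5336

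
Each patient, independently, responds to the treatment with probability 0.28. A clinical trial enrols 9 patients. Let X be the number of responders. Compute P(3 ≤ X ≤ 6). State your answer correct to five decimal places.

0.48013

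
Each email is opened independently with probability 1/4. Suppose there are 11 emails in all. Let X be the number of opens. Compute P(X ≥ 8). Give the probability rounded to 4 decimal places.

0.0012

X ~ Binomial(11, 0.25); P(X ≥ 8) = Σ C(11,k) p^k (1−p)^(11−k) over k:
  k=8: C(11,8)·0.25^8·0.75^3 = 0.001062
  k=9: C(11,9)·0.25^9·0.75^2 = 0.000118
  k=10: C(11,10)·0.25^10·0.75^1 = 0.000008
  k=11: C(11,11)·0.25^11·0.75^0 = 0.000000
Total = 0.001188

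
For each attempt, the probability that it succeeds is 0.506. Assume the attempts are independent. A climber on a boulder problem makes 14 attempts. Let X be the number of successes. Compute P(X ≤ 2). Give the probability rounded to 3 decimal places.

0.006

X ~ Binomial(14, 0.506); P(X ≤ 2) = Σ C(14,k) p^k (1−p)^(14−k) over k:
  k=0: C(14,0)·0.506^0·0.494^14 = 0.00005
  k=1: C(14,1)·0.506^1·0.494^13 = 0.00074
  k=2: C(14,2)·0.506^2·0.494^12 = 0.00492
Total = 0.00571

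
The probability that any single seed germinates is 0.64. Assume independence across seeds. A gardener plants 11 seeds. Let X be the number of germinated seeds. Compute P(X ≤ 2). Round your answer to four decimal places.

0.0026

X ~ Binomial(11, 0.64); P(X ≤ 2) = Σ C(11,k) p^k (1−p)^(11−k) over k:
  k=0: C(11,0)·0.64^0·0.36^11 = 0.000013
  k=1: C(11,1)·0.64^1·0.36^10 = 0.000257
  k=2: C(11,2)·0.64^2·0.36^9 = 0.002288
Total = 0.002558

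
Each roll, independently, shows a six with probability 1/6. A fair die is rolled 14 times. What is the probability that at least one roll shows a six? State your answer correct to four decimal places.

0.9221

P(at least one) = 1 − P(none) = 1 − (1 − 0.166667)^14
= 1 − 0.077887 = 0.922113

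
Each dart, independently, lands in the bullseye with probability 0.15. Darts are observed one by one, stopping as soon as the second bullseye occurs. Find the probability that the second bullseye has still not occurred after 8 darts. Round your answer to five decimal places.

Needing more than 8 darts ⇔ fewer than 2 successes in the first 8. With X ~ Binomial(8, 0.15), P(Y > 8) = P(X ≤ 1).
  k=0: C(8,0)·0.15^0·0.85^8 = 0.2724905
  k=1: C(8,1)·0.15^1·0.85^7 = 0.3846925
P(X ≤ 1) = 0.6571830

0.65718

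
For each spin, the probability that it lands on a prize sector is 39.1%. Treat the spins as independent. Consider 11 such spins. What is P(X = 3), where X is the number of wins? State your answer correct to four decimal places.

X ~ Binomial(n=11, p=0.391).
P(X=3) = C(11,3) · p^3 · (1−p)^8
= 165 · 0.059776 · 0.018921 = 0.186618

0.1866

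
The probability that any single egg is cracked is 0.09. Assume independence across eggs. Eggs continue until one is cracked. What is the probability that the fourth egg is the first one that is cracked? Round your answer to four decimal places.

0.0678

Geometric (trials to first success), p = 0.09.
P(Y = 4) = (1−p)^3 · p = 0.75357 · 0.09 = 0.067821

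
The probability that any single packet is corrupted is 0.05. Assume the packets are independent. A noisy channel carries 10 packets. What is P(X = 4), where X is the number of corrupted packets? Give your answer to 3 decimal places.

X ~ Binomial(n=10, p=0.05).
P(X=4) = C(10,4) · p^4 · (1−p)^6
= 210 · 6.25e-06 · 0.73509 = 0.00096

0.001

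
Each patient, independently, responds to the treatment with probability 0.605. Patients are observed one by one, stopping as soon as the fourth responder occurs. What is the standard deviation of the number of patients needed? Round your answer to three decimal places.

2.078

Y = total patients until the fourth success; negative binomial with r=4, p=0.605.
SD(Y) = √[r(1−p)/p²] = √(4.31665) = 2.07765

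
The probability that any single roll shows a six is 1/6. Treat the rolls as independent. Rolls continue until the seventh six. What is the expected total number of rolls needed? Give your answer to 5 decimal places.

Y = total rolls until the seventh success; negative binomial with r=7, p=0.166667.
E[Y] = r / p = 7 / 0.166667 = 42.0000000

42.00000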